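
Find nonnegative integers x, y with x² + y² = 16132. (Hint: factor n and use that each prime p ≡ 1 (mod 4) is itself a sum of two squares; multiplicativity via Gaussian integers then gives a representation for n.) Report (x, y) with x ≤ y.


Step 1: Factor n = 16132 = 2^2 · 37 · 109.
Step 2: Check the mod-4 condition on each prime factor: 2 = 2 (special); 37 ≡ 1 (mod 4), exponent 1; 109 ≡ 1 (mod 4), exponent 1.
All primes ≡ 3 (mod 4) appear to even exponent (or don't appear), so by the two-squares theorem n IS expressible as a sum of two squares.
Step 3: Build a representation. Group n = k² · m with k = 2 and m = 37 · 109 = 4033 (a product of primes ≡ 1 (mod 4)); a representation of m scales to one of n via (k·x)² + (k·y)² = k²(x² + y²). Each prime p ≡ 1 (mod 4) is itself a sum of two squares; find a² by testing p − a² for a perfect square:
  37: 37 − 1² = 36 = 6² ⇒ 37 = 1² + 6².
  109: 109 − 1² = 108, 109 − 2² = 105, 109 − 3² = 100 = 10² ⇒ 109 = 3² + 10².
  Combine using the Brahmagupta–Fibonacci identity (a² + b²)(c² + d²) = (ac − bd)² + (ad + bc)² = (ac + bd)² + (ad − bc)²:
  37 · 109 = 4033: from (1² + 6²)(3² + 10²), take (1·3 − 6·10, 1·10 + 6·3) = (3 − 60, 10 + 18) = (-57, 28); dropping signs (only squares matter) gives (57, 28); check 57² + 28² = 3249 + 784 = 4033 ✓.
  Scale by k = 2: (2·57, 2·28) = (114, 56).
Step 4: Order so x ≤ y and verify: 56² + 114² = 3136 + 12996 = 16132 = n. ✓

n = 16132 = 56² + 114² (one valid representation with x ≤ y).


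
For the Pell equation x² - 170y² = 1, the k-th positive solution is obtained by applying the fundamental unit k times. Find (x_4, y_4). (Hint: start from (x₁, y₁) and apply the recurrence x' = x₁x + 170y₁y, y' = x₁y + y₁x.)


Step 1: Find the fundamental solution (x₁, y₁) of x² - 170y² = 1.
  Expand √170 as a continued fraction. a₀ = ⌊√170⌋ = 13; iterate m_{k+1} = d_k·a_k − m_k, d_{k+1} = (170 − m_{k+1}²)/d_k, a_{k+1} = ⌊(a₀ + m_{k+1})/d_{k+1}⌋ (starting m₀ = 0, d₀ = 1), with convergents p_k = a_k·p_{k-1} + p_{k-2}, q_k = a_k·q_{k-1} + q_{k-2} (p₋₁ = 1, q₋₁ = 0):
  k = 0: a₀ = 13; p₀/q₀ = 13/1; p₀² − 170·q₀² = 169 − 170 = -1.
  k = 1: m = 13, d = 1, a = ⌊(13 + 13)/1⌋ = 26; p/q = (26·13 + 1)/(26·1 + 0) = 339/26; p² − 170·q² = 114921 − 114920 = 1.
  The first convergent with p² − 170·q² = 1 gives the fundamental solution (x₁, y₁) = (339, 26).
Step 2: Apply the recurrence (x_{n+1}, y_{n+1}) = (x₁x_n + 170y₁y_n, x₁y_n + y₁x_n) repeatedly.
  From (x_1, y_1) = (339, 26): x_2 = 339·339 + 170·26·26 = 229841; y_2 = 339·26 + 26·339 = 17628.
  From (x_2, y_2) = (229841, 17628): x_3 = 339·229841 + 170·26·17628 = 155831859; y_3 = 339·17628 + 26·229841 = 11951758.
  From (x_3, y_3) = (155831859, 11951758): x_4 = 339·155831859 + 170·26·11951758 = 105653770561; y_4 = 339·11951758 + 26·155831859 = 8103274296.
Step 3: Verify x_4² - 170·y_4² = 11162719233756430254721 - 11162719233756430254720 = 1 (should be 1). ✓

(x_1, y_1) = (339, 26); (x_4, y_4) = (105653770561, 8103274296).


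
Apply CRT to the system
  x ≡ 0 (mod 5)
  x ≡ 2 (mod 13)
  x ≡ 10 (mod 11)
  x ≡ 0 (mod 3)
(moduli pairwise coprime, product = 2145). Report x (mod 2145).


Product of moduli M = 5 · 13 · 11 · 3 = 2145.
Merge one congruence at a time:
  Start: x ≡ 0 (mod 5).
  Combine with x ≡ 2 (mod 13); new modulus lcm = 65.
    Write x = 0 + 5·t and substitute into x ≡ 2 (mod 13): 5·t ≡ 2 − 0 = 2 (mod 13).
    The inverse of 5 mod 13 is 8 (since 5·8 = 40 = 3·13 + 1), so t ≡ 8·2 = 16 ≡ 3 (mod 13).
    Then x = 0 + 5·3 = 15, valid modulo lcm(5, 13) = 65: x ≡ 15 (mod 65).
  Combine with x ≡ 10 (mod 11); new modulus lcm = 715.
    Write x = 15 + 65·t and substitute into x ≡ 10 (mod 11): 65·t ≡ 10 − 15 = -5 (mod 11).
    Reduce coefficients mod 11: 10·t ≡ 6 (mod 11).
    The inverse of 10 mod 11 is 10 (since 10·10 = 100 = 9·11 + 1), so t ≡ 10·6 = 60 ≡ 5 (mod 11).
    Then x = 15 + 65·5 = 340, valid modulo lcm(65, 11) = 715: x ≡ 340 (mod 715).
  Combine with x ≡ 0 (mod 3); new modulus lcm = 2145.
    Write x = 340 + 715·t and substitute into x ≡ 0 (mod 3): 715·t ≡ 0 − 340 = -340 (mod 3).
    Reduce coefficients mod 3: 1·t ≡ 2 (mod 3).
    So t ≡ 2 (mod 3).
    Then x = 340 + 715·2 = 1770, valid modulo lcm(715, 3) = 2145: x ≡ 1770 (mod 2145).
Verify against each original: 1770 mod 5 = 0, 1770 mod 13 = 2, 1770 mod 11 = 10, 1770 mod 3 = 0.

x ≡ 1770 (mod 2145).


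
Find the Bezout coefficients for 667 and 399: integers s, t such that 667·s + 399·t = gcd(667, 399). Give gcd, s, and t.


Euclidean algorithm on (667, 399) — divide until remainder is 0:
  667 = 1 · 399 + 268
  399 = 1 · 268 + 131
  268 = 2 · 131 + 6
  131 = 21 · 6 + 5
  6 = 1 · 5 + 1
  5 = 5 · 1 + 0
gcd(667, 399) = 1.
Track Bezout coefficients alongside the remainders: start with r₀ = 667 = a·1 + b·0 (s = 1, t = 0) and r₁ = 399 = a·0 + b·1 (s = 0, t = 1); each new remainder r_{k+1} = r_{k-1} − q_k·r_k inherits s_{k+1} = s_{k-1} − q_k·s_k, t_{k+1} = t_{k-1} − q_k·t_k, so r_k = a·s_k + b·t_k at every step:
  q = 1: r = 268, s = 1 − 1·0 = 1, t = 0 − 1·1 = -1  (check: 667·1 + 399·(-1) = 268)
  q = 1: r = 131, s = 0 − 1·1 = -1, t = 1 − 1·(-1) = 2  (check: 667·(-1) + 399·2 = 131)
  q = 2: r = 6, s = 1 − 2·(-1) = 3, t = -1 − 2·2 = -5  (check: 667·3 + 399·(-5) = 6)
  q = 21: r = 5, s = -1 − 21·3 = -64, t = 2 − 21·(-5) = 107  (check: 667·(-64) + 399·107 = 5)
  q = 1: r = 1, s = 3 − 1·(-64) = 67, t = -5 − 1·107 = -112  (check: 667·67 + 399·(-112) = 1)
The row with r = 1 (the gcd) gives the Bezout coefficients s = 67, t = -112.
Result: 667 · (67) + 399 · (-112) = 1.

gcd(667, 399) = 1; s = 67, t = -112 (check: 667·67 + 399·(-112) = 1).


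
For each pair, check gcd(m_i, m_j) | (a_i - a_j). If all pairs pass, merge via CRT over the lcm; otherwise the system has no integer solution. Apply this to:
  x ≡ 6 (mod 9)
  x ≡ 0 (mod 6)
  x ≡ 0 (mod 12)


Moduli 9, 6, 12 are not pairwise coprime, so CRT works modulo lcm(m_i) when all pairwise compatibility conditions hold.
Pairwise compatibility: gcd(m_i, m_j) must divide a_i - a_j for every pair.
Merge one congruence at a time:
  Start: x ≡ 6 (mod 9).
  Combine with x ≡ 0 (mod 6): gcd(9, 6) = 3; 0 - 6 = -6, which IS divisible by 3, so compatible.
    Write x = 6 + 9·t and substitute into x ≡ 0 (mod 6): 9·t ≡ 0 − 6 = -6 (mod 6).
    Divide the congruence (and modulus) by g = 3: 3·t ≡ -2 (mod 2).
    Reduce coefficients mod 2: 1·t ≡ 0 (mod 2).
    So t ≡ 0 (mod 2).
    Then x = 6 + 9·0 = 6, valid modulo lcm(9, 6) = 18: x ≡ 6 (mod 18).
  Combine with x ≡ 0 (mod 12): gcd(18, 12) = 6; 0 - 6 = -6, which IS divisible by 6, so compatible.
    Write x = 6 + 18·t and substitute into x ≡ 0 (mod 12): 18·t ≡ 0 − 6 = -6 (mod 12).
    Divide the congruence (and modulus) by g = 6: 3·t ≡ -1 (mod 2).
    Reduce coefficients mod 2: 1·t ≡ 1 (mod 2).
    So t ≡ 1 (mod 2).
    Then x = 6 + 18·1 = 24, valid modulo lcm(18, 12) = 36: x ≡ 24 (mod 36).
Verify: 24 mod 9 = 6, 24 mod 6 = 0, 24 mod 12 = 0.

x ≡ 24 (mod 36).


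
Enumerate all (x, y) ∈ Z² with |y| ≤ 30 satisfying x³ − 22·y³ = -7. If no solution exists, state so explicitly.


The equation is x³ - 22y³ = -7. For fixed y, x³ = 22·y³ − 7, so a solution requires the RHS to be a perfect cube.
Strategy: iterate y from -30 to 30, compute RHS = 22·y³ − 7, and check whether it is a (positive or negative) perfect cube.
Check small values of y:
  y = 0: RHS = -7 is not a perfect cube.
  y = 1: RHS = 15 is not a perfect cube.
  y = -1: RHS = -29 is not a perfect cube.
  y = 2: RHS = 169 is not a perfect cube.
  y = -2: RHS = -183 is not a perfect cube.
  y = 3: RHS = 587 is not a perfect cube.
  y = -3: RHS = -601 is not a perfect cube.
Continuing the search up to |y| = 30 finds no solutions either.
No (x, y) in the scanned range satisfies the equation.

No integer solutions with |y| ≤ 30.


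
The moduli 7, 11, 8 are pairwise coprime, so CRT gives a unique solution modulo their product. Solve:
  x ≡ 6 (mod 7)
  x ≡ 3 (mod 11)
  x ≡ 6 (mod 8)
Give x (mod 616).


Moduli 7, 11, 8 are pairwise coprime; by CRT there is a unique solution modulo M = 7 · 11 · 8 = 616.
Solve pairwise, accumulating the modulus:
  Start with x ≡ 6 (mod 7).
  Combine with x ≡ 3 (mod 11): since gcd(7, 11) = 1, we get a unique residue mod 77.
    Write x = 6 + 7·t and substitute into x ≡ 3 (mod 11): 7·t ≡ 3 − 6 = -3 (mod 11).
    Reduce coefficients mod 11: 7·t ≡ 8 (mod 11).
    The inverse of 7 mod 11 is 8 (since 7·8 = 56 = 5·11 + 1), so t ≡ 8·8 = 64 ≡ 9 (mod 11).
    Then x = 6 + 7·9 = 69, valid modulo lcm(7, 11) = 77: x ≡ 69 (mod 77).
  Combine with x ≡ 6 (mod 8): since gcd(77, 8) = 1, we get a unique residue mod 616.
    Write x = 69 + 77·t and substitute into x ≡ 6 (mod 8): 77·t ≡ 6 − 69 = -63 (mod 8).
    Reduce coefficients mod 8: 5·t ≡ 1 (mod 8).
    The inverse of 5 mod 8 is 5 (since 5·5 = 25 = 3·8 + 1), so t ≡ 5·1 = 5 ≡ 5 (mod 8).
    Then x = 69 + 77·5 = 454, valid modulo lcm(77, 8) = 616: x ≡ 454 (mod 616).
Verify: 454 mod 7 = 6 ✓, 454 mod 11 = 3 ✓, 454 mod 8 = 6 ✓.

x ≡ 454 (mod 616).


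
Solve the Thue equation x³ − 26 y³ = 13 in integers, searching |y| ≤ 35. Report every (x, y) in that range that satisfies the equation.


The equation is x³ - 26y³ = 13. For fixed y, x³ = 26·y³ + 13, so a solution requires the RHS to be a perfect cube.
Strategy: iterate y from -35 to 35, compute RHS = 26·y³ + 13, and check whether it is a (positive or negative) perfect cube.
Check small values of y:
  y = 0: RHS = 13 is not a perfect cube.
  y = 1: RHS = 39 is not a perfect cube.
  y = -1: RHS = -13 is not a perfect cube.
  y = 2: RHS = 221 is not a perfect cube.
  y = -2: RHS = -195 is not a perfect cube.
  y = 3: RHS = 715 is not a perfect cube.
  y = -3: RHS = -689 is not a perfect cube.
Continuing the search up to |y| = 35 finds no solutions either.
No (x, y) in the scanned range satisfies the equation.

No integer solutions with |y| ≤ 35.


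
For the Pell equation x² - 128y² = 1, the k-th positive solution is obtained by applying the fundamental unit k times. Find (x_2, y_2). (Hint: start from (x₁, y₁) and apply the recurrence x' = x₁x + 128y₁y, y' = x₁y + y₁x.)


Step 1: Find the fundamental solution (x₁, y₁) of x² - 128y² = 1.
  Expand √128 as a continued fraction. a₀ = ⌊√128⌋ = 11; iterate m_{k+1} = d_k·a_k − m_k, d_{k+1} = (128 − m_{k+1}²)/d_k, a_{k+1} = ⌊(a₀ + m_{k+1})/d_{k+1}⌋ (starting m₀ = 0, d₀ = 1), with convergents p_k = a_k·p_{k-1} + p_{k-2}, q_k = a_k·q_{k-1} + q_{k-2} (p₋₁ = 1, q₋₁ = 0):
  k = 0: a₀ = 11; p₀/q₀ = 11/1; p₀² − 128·q₀² = 121 − 128 = -7.
  k = 1: m = 11, d = 7, a = ⌊(11 + 11)/7⌋ = 3; p/q = (3·11 + 1)/(3·1 + 0) = 34/3; p² − 128·q² = 1156 − 1152 = 4.
  k = 2: m = 10, d = 4, a = ⌊(11 + 10)/4⌋ = 5; p/q = (5·34 + 11)/(5·3 + 1) = 181/16; p² − 128·q² = 32761 − 32768 = -7.
  k = 3: m = 10, d = 7, a = ⌊(11 + 10)/7⌋ = 3; p/q = (3·181 + 34)/(3·16 + 3) = 577/51; p² − 128·q² = 332929 − 332928 = 1.
  The first convergent with p² − 128·q² = 1 gives the fundamental solution (x₁, y₁) = (577, 51).
Step 2: Apply the recurrence (x_{n+1}, y_{n+1}) = (x₁x_n + 128y₁y_n, x₁y_n + y₁x_n) repeatedly.
  From (x_1, y_1) = (577, 51): x_2 = 577·577 + 128·51·51 = 665857; y_2 = 577·51 + 51·577 = 58854.
Step 3: Verify x_2² - 128·y_2² = 443365544449 - 443365544448 = 1 (should be 1). ✓

(x_1, y_1) = (577, 51); (x_2, y_2) = (665857, 58854).


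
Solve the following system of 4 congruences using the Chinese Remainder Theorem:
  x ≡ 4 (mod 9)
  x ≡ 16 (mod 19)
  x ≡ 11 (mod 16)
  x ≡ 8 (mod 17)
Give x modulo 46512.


Product of moduli M = 9 · 19 · 16 · 17 = 46512.
Merge one congruence at a time:
  Start: x ≡ 4 (mod 9).
  Combine with x ≡ 16 (mod 19); new modulus lcm = 171.
    Write x = 4 + 9·t and substitute into x ≡ 16 (mod 19): 9·t ≡ 16 − 4 = 12 (mod 19).
    The inverse of 9 mod 19 is 17 (since 9·17 = 153 = 8·19 + 1), so t ≡ 17·12 = 204 ≡ 14 (mod 19).
    Then x = 4 + 9·14 = 130, valid modulo lcm(9, 19) = 171: x ≡ 130 (mod 171).
  Combine with x ≡ 11 (mod 16); new modulus lcm = 2736.
    Write x = 130 + 171·t and substitute into x ≡ 11 (mod 16): 171·t ≡ 11 − 130 = -119 (mod 16).
    Reduce coefficients mod 16: 11·t ≡ 9 (mod 16).
    The inverse of 11 mod 16 is 3 (since 11·3 = 33 = 2·16 + 1), so t ≡ 3·9 = 27 ≡ 11 (mod 16).
    Then x = 130 + 171·11 = 2011, valid modulo lcm(171, 16) = 2736: x ≡ 2011 (mod 2736).
  Combine with x ≡ 8 (mod 17); new modulus lcm = 46512.
    Write x = 2011 + 2736·t and substitute into x ≡ 8 (mod 17): 2736·t ≡ 8 − 2011 = -2003 (mod 17).
    Reduce coefficients mod 17: 16·t ≡ 3 (mod 17).
    The inverse of 16 mod 17 is 16 (since 16·16 = 256 = 15·17 + 1), so t ≡ 16·3 = 48 ≡ 14 (mod 17).
    Then x = 2011 + 2736·14 = 40315, valid modulo lcm(2736, 17) = 46512: x ≡ 40315 (mod 46512).
Verify against each original: 40315 mod 9 = 4, 40315 mod 19 = 16, 40315 mod 16 = 11, 40315 mod 17 = 8.

x ≡ 40315 (mod 46512).


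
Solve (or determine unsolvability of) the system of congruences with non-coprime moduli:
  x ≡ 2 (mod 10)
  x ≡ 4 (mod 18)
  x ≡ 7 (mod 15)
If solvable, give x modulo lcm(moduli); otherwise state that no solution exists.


Moduli 10, 18, 15 are not pairwise coprime, so CRT works modulo lcm(m_i) when all pairwise compatibility conditions hold.
Pairwise compatibility: gcd(m_i, m_j) must divide a_i - a_j for every pair.
Merge one congruence at a time:
  Start: x ≡ 2 (mod 10).
  Combine with x ≡ 4 (mod 18): gcd(10, 18) = 2; 4 - 2 = 2, which IS divisible by 2, so compatible.
    Write x = 2 + 10·t and substitute into x ≡ 4 (mod 18): 10·t ≡ 4 − 2 = 2 (mod 18).
    Divide the congruence (and modulus) by g = 2: 5·t ≡ 1 (mod 9).
    The inverse of 5 mod 9 is 2 (since 5·2 = 10 = 1·9 + 1), so t ≡ 2·1 = 2 ≡ 2 (mod 9).
    Then x = 2 + 10·2 = 22, valid modulo lcm(10, 18) = 90: x ≡ 22 (mod 90).
  Combine with x ≡ 7 (mod 15): gcd(90, 15) = 15; 7 - 22 = -15, which IS divisible by 15, so compatible.
    Write x = 22 + 90·t and substitute into x ≡ 7 (mod 15): 90·t ≡ 7 − 22 = -15 (mod 15).
    Divide the congruence (and modulus) by g = 15: 6·t ≡ -1 (mod 1).
    Modulo 1 every t works; take t = 0.
    Then x = 22 + 90·0 = 22, valid modulo lcm(90, 15) = 90: x ≡ 22 (mod 90).
Verify: 22 mod 10 = 2, 22 mod 18 = 4, 22 mod 15 = 7.

x ≡ 22 (mod 90).


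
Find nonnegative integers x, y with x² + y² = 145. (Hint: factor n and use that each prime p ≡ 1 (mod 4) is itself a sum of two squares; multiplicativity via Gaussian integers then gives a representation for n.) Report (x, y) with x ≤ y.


Step 1: Factor n = 145 = 5 · 29.
Step 2: Check the mod-4 condition on each prime factor: 5 ≡ 1 (mod 4), exponent 1; 29 ≡ 1 (mod 4), exponent 1.
All primes ≡ 3 (mod 4) appear to even exponent (or don't appear), so by the two-squares theorem n IS expressible as a sum of two squares.
Step 3: Build a representation. Here n = 5 · 29 is a product of primes ≡ 1 (mod 4). Each prime p ≡ 1 (mod 4) is itself a sum of two squares; find a² by testing p − a² for a perfect square:
  5: 5 − 1² = 4 = 2² ⇒ 5 = 1² + 2².
  29: 29 − 1² = 28, 29 − 2² = 25 = 5² ⇒ 29 = 2² + 5².
  Combine using the Brahmagupta–Fibonacci identity (a² + b²)(c² + d²) = (ac − bd)² + (ad + bc)² = (ac + bd)² + (ad − bc)²:
  5 · 29 = 145: from (1² + 2²)(2² + 5²), take (1·2 − 2·5, 1·5 + 2·2) = (2 − 10, 5 + 4) = (-8, 9); dropping signs (only squares matter) gives (8, 9); check 8² + 9² = 64 + 81 = 145 ✓.
Step 4: Order so x ≤ y and verify: 8² + 9² = 64 + 81 = 145 = n. ✓

n = 145 = 8² + 9² (one valid representation with x ≤ y).


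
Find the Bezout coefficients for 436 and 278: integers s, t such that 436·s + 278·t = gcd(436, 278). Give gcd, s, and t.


Euclidean algorithm on (436, 278) — divide until remainder is 0:
  436 = 1 · 278 + 158
  278 = 1 · 158 + 120
  158 = 1 · 120 + 38
  120 = 3 · 38 + 6
  38 = 6 · 6 + 2
  6 = 3 · 2 + 0
gcd(436, 278) = 2.
Track Bezout coefficients alongside the remainders: start with r₀ = 436 = a·1 + b·0 (s = 1, t = 0) and r₁ = 278 = a·0 + b·1 (s = 0, t = 1); each new remainder r_{k+1} = r_{k-1} − q_k·r_k inherits s_{k+1} = s_{k-1} − q_k·s_k, t_{k+1} = t_{k-1} − q_k·t_k, so r_k = a·s_k + b·t_k at every step:
  q = 1: r = 158, s = 1 − 1·0 = 1, t = 0 − 1·1 = -1  (check: 436·1 + 278·(-1) = 158)
  q = 1: r = 120, s = 0 − 1·1 = -1, t = 1 − 1·(-1) = 2  (check: 436·(-1) + 278·2 = 120)
  q = 1: r = 38, s = 1 − 1·(-1) = 2, t = -1 − 1·2 = -3  (check: 436·2 + 278·(-3) = 38)
  q = 3: r = 6, s = -1 − 3·2 = -7, t = 2 − 3·(-3) = 11  (check: 436·(-7) + 278·11 = 6)
  q = 6: r = 2, s = 2 − 6·(-7) = 44, t = -3 − 6·11 = -69  (check: 436·44 + 278·(-69) = 2)
The row with r = 2 (the gcd) gives the Bezout coefficients s = 44, t = -69.
Result: 436 · (44) + 278 · (-69) = 2.

gcd(436, 278) = 2; s = 44, t = -69 (check: 436·44 + 278·(-69) = 2).


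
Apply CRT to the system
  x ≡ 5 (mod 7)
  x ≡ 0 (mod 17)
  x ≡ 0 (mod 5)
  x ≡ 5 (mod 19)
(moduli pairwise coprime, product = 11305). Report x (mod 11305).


Product of moduli M = 7 · 17 · 5 · 19 = 11305.
Merge one congruence at a time:
  Start: x ≡ 5 (mod 7).
  Combine with x ≡ 0 (mod 17); new modulus lcm = 119.
    Write x = 5 + 7·t and substitute into x ≡ 0 (mod 17): 7·t ≡ 0 − 5 = -5 (mod 17).
    Reduce coefficients mod 17: 7·t ≡ 12 (mod 17).
    The inverse of 7 mod 17 is 5 (since 7·5 = 35 = 2·17 + 1), so t ≡ 5·12 = 60 ≡ 9 (mod 17).
    Then x = 5 + 7·9 = 68, valid modulo lcm(7, 17) = 119: x ≡ 68 (mod 119).
  Combine with x ≡ 0 (mod 5); new modulus lcm = 595.
    Write x = 68 + 119·t and substitute into x ≡ 0 (mod 5): 119·t ≡ 0 − 68 = -68 (mod 5).
    Reduce coefficients mod 5: 4·t ≡ 2 (mod 5).
    The inverse of 4 mod 5 is 4 (since 4·4 = 16 = 3·5 + 1), so t ≡ 4·2 = 8 ≡ 3 (mod 5).
    Then x = 68 + 119·3 = 425, valid modulo lcm(119, 5) = 595: x ≡ 425 (mod 595).
  Combine with x ≡ 5 (mod 19); new modulus lcm = 11305.
    Write x = 425 + 595·t and substitute into x ≡ 5 (mod 19): 595·t ≡ 5 − 425 = -420 (mod 19).
    Reduce coefficients mod 19: 6·t ≡ 17 (mod 19).
    The inverse of 6 mod 19 is 16 (since 6·16 = 96 = 5·19 + 1), so t ≡ 16·17 = 272 ≡ 6 (mod 19).
    Then x = 425 + 595·6 = 3995, valid modulo lcm(595, 19) = 11305: x ≡ 3995 (mod 11305).
Verify against each original: 3995 mod 7 = 5, 3995 mod 17 = 0, 3995 mod 5 = 0, 3995 mod 19 = 5.

x ≡ 3995 (mod 11305).


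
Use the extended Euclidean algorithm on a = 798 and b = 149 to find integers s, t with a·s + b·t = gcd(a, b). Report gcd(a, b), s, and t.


Euclidean algorithm on (798, 149) — divide until remainder is 0:
  798 = 5 · 149 + 53
  149 = 2 · 53 + 43
  53 = 1 · 43 + 10
  43 = 4 · 10 + 3
  10 = 3 · 3 + 1
  3 = 3 · 1 + 0
gcd(798, 149) = 1.
Track Bezout coefficients alongside the remainders: start with r₀ = 798 = a·1 + b·0 (s = 1, t = 0) and r₁ = 149 = a·0 + b·1 (s = 0, t = 1); each new remainder r_{k+1} = r_{k-1} − q_k·r_k inherits s_{k+1} = s_{k-1} − q_k·s_k, t_{k+1} = t_{k-1} − q_k·t_k, so r_k = a·s_k + b·t_k at every step:
  q = 5: r = 53, s = 1 − 5·0 = 1, t = 0 − 5·1 = -5  (check: 798·1 + 149·(-5) = 53)
  q = 2: r = 43, s = 0 − 2·1 = -2, t = 1 − 2·(-5) = 11  (check: 798·(-2) + 149·11 = 43)
  q = 1: r = 10, s = 1 − 1·(-2) = 3, t = -5 − 1·11 = -16  (check: 798·3 + 149·(-16) = 10)
  q = 4: r = 3, s = -2 − 4·3 = -14, t = 11 − 4·(-16) = 75  (check: 798·(-14) + 149·75 = 3)
  q = 3: r = 1, s = 3 − 3·(-14) = 45, t = -16 − 3·75 = -241  (check: 798·45 + 149·(-241) = 1)
The row with r = 1 (the gcd) gives the Bezout coefficients s = 45, t = -241.
Result: 798 · (45) + 149 · (-241) = 1.

gcd(798, 149) = 1; s = 45, t = -241 (check: 798·45 + 149·(-241) = 1).


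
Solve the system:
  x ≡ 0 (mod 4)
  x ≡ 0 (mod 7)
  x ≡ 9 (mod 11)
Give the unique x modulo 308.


Moduli 4, 7, 11 are pairwise coprime; by CRT there is a unique solution modulo M = 4 · 7 · 11 = 308.
Solve pairwise, accumulating the modulus:
  Start with x ≡ 0 (mod 4).
  Combine with x ≡ 0 (mod 7): since gcd(4, 7) = 1, we get a unique residue mod 28.
    Write x = 0 + 4·t and substitute into x ≡ 0 (mod 7): 4·t ≡ 0 − 0 = 0 (mod 7).
    The inverse of 4 mod 7 is 2 (since 4·2 = 8 = 1·7 + 1), so t ≡ 2·0 = 0 ≡ 0 (mod 7).
    Then x = 0 + 4·0 = 0, valid modulo lcm(4, 7) = 28: x ≡ 0 (mod 28).
  Combine with x ≡ 9 (mod 11): since gcd(28, 11) = 1, we get a unique residue mod 308.
    Write x = 0 + 28·t and substitute into x ≡ 9 (mod 11): 28·t ≡ 9 − 0 = 9 (mod 11).
    Reduce coefficients mod 11: 6·t ≡ 9 (mod 11).
    The inverse of 6 mod 11 is 2 (since 6·2 = 12 = 1·11 + 1), so t ≡ 2·9 = 18 ≡ 7 (mod 11).
    Then x = 0 + 28·7 = 196, valid modulo lcm(28, 11) = 308: x ≡ 196 (mod 308).
Verify: 196 mod 4 = 0 ✓, 196 mod 7 = 0 ✓, 196 mod 11 = 9 ✓.

x ≡ 196 (mod 308).


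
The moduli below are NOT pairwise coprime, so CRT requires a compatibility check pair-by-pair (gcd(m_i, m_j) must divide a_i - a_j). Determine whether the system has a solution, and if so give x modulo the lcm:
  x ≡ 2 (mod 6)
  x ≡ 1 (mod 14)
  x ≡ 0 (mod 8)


Moduli 6, 14, 8 are not pairwise coprime, so CRT works modulo lcm(m_i) when all pairwise compatibility conditions hold.
Pairwise compatibility: gcd(m_i, m_j) must divide a_i - a_j for every pair.
Merge one congruence at a time:
  Start: x ≡ 2 (mod 6).
  Combine with x ≡ 1 (mod 14): gcd(6, 14) = 2, and 1 - 2 = -1 is NOT divisible by 2.
    ⇒ system is inconsistent (no integer solution).

No solution (the system is inconsistent).


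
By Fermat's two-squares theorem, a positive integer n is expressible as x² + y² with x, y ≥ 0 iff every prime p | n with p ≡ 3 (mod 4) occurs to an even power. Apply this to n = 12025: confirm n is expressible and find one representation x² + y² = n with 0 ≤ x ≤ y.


Step 1: Factor n = 12025 = 5^2 · 13 · 37.
Step 2: Check the mod-4 condition on each prime factor: 5 ≡ 1 (mod 4), exponent 2; 13 ≡ 1 (mod 4), exponent 1; 37 ≡ 1 (mod 4), exponent 1.
All primes ≡ 3 (mod 4) appear to even exponent (or don't appear), so by the two-squares theorem n IS expressible as a sum of two squares.
Step 3: Build a representation. Group n = k² · m with k = 5 and m = 13 · 37 = 481 (a product of primes ≡ 1 (mod 4)); a representation of m scales to one of n via (k·x)² + (k·y)² = k²(x² + y²). Each prime p ≡ 1 (mod 4) is itself a sum of two squares; find a² by testing p − a² for a perfect square:
  13: 13 − 1² = 12, 13 − 2² = 9 = 3² ⇒ 13 = 2² + 3².
  37: 37 − 1² = 36 = 6² ⇒ 37 = 1² + 6².
  Combine using the Brahmagupta–Fibonacci identity (a² + b²)(c² + d²) = (ac − bd)² + (ad + bc)² = (ac + bd)² + (ad − bc)²:
  13 · 37 = 481: from (2² + 3²)(1² + 6²), take (2·1 − 3·6, 2·6 + 3·1) = (2 − 18, 12 + 3) = (-16, 15); dropping signs (only squares matter) gives (16, 15); check 16² + 15² = 256 + 225 = 481 ✓.
  Scale by k = 5: (5·16, 5·15) = (80, 75).
Step 4: Order so x ≤ y and verify: 75² + 80² = 5625 + 6400 = 12025 = n. ✓

n = 12025 = 75² + 80² (one valid representation with x ≤ y).


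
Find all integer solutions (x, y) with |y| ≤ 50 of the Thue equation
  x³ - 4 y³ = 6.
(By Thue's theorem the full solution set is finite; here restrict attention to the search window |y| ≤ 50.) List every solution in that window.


The equation is x³ - 4y³ = 6. For fixed y, x³ = 4·y³ + 6, so a solution requires the RHS to be a perfect cube.
Strategy: iterate y from -50 to 50, compute RHS = 4·y³ + 6, and check whether it is a (positive or negative) perfect cube.
Check small values of y:
  y = 0: RHS = 6 is not a perfect cube.
  y = 1: RHS = 10 is not a perfect cube.
  y = -1: RHS = 2 is not a perfect cube.
  y = 2: RHS = 38 is not a perfect cube.
  y = -2: RHS = -26 is not a perfect cube.
  y = 3: RHS = 114 is not a perfect cube.
  y = -3: RHS = -102 is not a perfect cube.
Continuing the search up to |y| = 50 finds no solutions either.
No (x, y) in the scanned range satisfies the equation.

No integer solutions with |y| ≤ 50.


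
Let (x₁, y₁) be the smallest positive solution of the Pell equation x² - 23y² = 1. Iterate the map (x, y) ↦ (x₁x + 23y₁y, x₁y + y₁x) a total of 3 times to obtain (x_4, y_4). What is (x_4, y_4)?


Step 1: Find the fundamental solution (x₁, y₁) of x² - 23y² = 1.
  Expand √23 as a continued fraction. a₀ = ⌊√23⌋ = 4; iterate m_{k+1} = d_k·a_k − m_k, d_{k+1} = (23 − m_{k+1}²)/d_k, a_{k+1} = ⌊(a₀ + m_{k+1})/d_{k+1}⌋ (starting m₀ = 0, d₀ = 1), with convergents p_k = a_k·p_{k-1} + p_{k-2}, q_k = a_k·q_{k-1} + q_{k-2} (p₋₁ = 1, q₋₁ = 0):
  k = 0: a₀ = 4; p₀/q₀ = 4/1; p₀² − 23·q₀² = 16 − 23 = -7.
  k = 1: m = 4, d = 7, a = ⌊(4 + 4)/7⌋ = 1; p/q = (1·4 + 1)/(1·1 + 0) = 5/1; p² − 23·q² = 25 − 23 = 2.
  k = 2: m = 3, d = 2, a = ⌊(4 + 3)/2⌋ = 3; p/q = (3·5 + 4)/(3·1 + 1) = 19/4; p² − 23·q² = 361 − 368 = -7.
  k = 3: m = 3, d = 7, a = ⌊(4 + 3)/7⌋ = 1; p/q = (1·19 + 5)/(1·4 + 1) = 24/5; p² − 23·q² = 576 − 575 = 1.
  The first convergent with p² − 23·q² = 1 gives the fundamental solution (x₁, y₁) = (24, 5).
Step 2: Apply the recurrence (x_{n+1}, y_{n+1}) = (x₁x_n + 23y₁y_n, x₁y_n + y₁x_n) repeatedly.
  From (x_1, y_1) = (24, 5): x_2 = 24·24 + 23·5·5 = 1151; y_2 = 24·5 + 5·24 = 240.
  From (x_2, y_2) = (1151, 240): x_3 = 24·1151 + 23·5·240 = 55224; y_3 = 24·240 + 5·1151 = 11515.
  From (x_3, y_3) = (55224, 11515): x_4 = 24·55224 + 23·5·11515 = 2649601; y_4 = 24·11515 + 5·55224 = 552480.
Step 3: Verify x_4² - 23·y_4² = 7020385459201 - 7020385459200 = 1 (should be 1). ✓

(x_1, y_1) = (24, 5); (x_4, y_4) = (2649601, 552480).


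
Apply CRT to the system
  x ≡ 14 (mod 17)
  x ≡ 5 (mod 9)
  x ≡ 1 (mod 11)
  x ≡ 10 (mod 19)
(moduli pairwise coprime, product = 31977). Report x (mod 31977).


Product of moduli M = 17 · 9 · 11 · 19 = 31977.
Merge one congruence at a time:
  Start: x ≡ 14 (mod 17).
  Combine with x ≡ 5 (mod 9); new modulus lcm = 153.
    Write x = 14 + 17·t and substitute into x ≡ 5 (mod 9): 17·t ≡ 5 − 14 = -9 (mod 9).
    Reduce coefficients mod 9: 8·t ≡ 0 (mod 9).
    The inverse of 8 mod 9 is 8 (since 8·8 = 64 = 7·9 + 1), so t ≡ 8·0 = 0 ≡ 0 (mod 9).
    Then x = 14 + 17·0 = 14, valid modulo lcm(17, 9) = 153: x ≡ 14 (mod 153).
  Combine with x ≡ 1 (mod 11); new modulus lcm = 1683.
    Write x = 14 + 153·t and substitute into x ≡ 1 (mod 11): 153·t ≡ 1 − 14 = -13 (mod 11).
    Reduce coefficients mod 11: 10·t ≡ 9 (mod 11).
    The inverse of 10 mod 11 is 10 (since 10·10 = 100 = 9·11 + 1), so t ≡ 10·9 = 90 ≡ 2 (mod 11).
    Then x = 14 + 153·2 = 320, valid modulo lcm(153, 11) = 1683: x ≡ 320 (mod 1683).
  Combine with x ≡ 10 (mod 19); new modulus lcm = 31977.
    Write x = 320 + 1683·t and substitute into x ≡ 10 (mod 19): 1683·t ≡ 10 − 320 = -310 (mod 19).
    Reduce coefficients mod 19: 11·t ≡ 13 (mod 19).
    The inverse of 11 mod 19 is 7 (since 11·7 = 77 = 4·19 + 1), so t ≡ 7·13 = 91 ≡ 15 (mod 19).
    Then x = 320 + 1683·15 = 25565, valid modulo lcm(1683, 19) = 31977: x ≡ 25565 (mod 31977).
Verify against each original: 25565 mod 17 = 14, 25565 mod 9 = 5, 25565 mod 11 = 1, 25565 mod 19 = 10.

x ≡ 25565 (mod 31977).


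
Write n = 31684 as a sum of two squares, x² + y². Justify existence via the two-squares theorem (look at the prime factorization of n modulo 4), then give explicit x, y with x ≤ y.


Step 1: Factor n = 31684 = 2^2 · 89^2.
Step 2: Check the mod-4 condition on each prime factor: 2 = 2 (special); 89 ≡ 1 (mod 4), exponent 2.
All primes ≡ 3 (mod 4) appear to even exponent (or don't appear), so by the two-squares theorem n IS expressible as a sum of two squares.
Step 3: Build a representation. Group n = k² · m with k = 2 and m = 89 · 89 = 7921 (a product of primes ≡ 1 (mod 4)); a representation of m scales to one of n via (k·x)² + (k·y)² = k²(x² + y²). Each prime p ≡ 1 (mod 4) is itself a sum of two squares; find a² by testing p − a² for a perfect square:
  89: 89 − 1² = 88, 89 − 2² = 85, 89 − 3² = 80, 89 − 4² = 73, 89 − 5² = 64 = 8² ⇒ 89 = 5² + 8².
  Combine using the Brahmagupta–Fibonacci identity (a² + b²)(c² + d²) = (ac − bd)² + (ad + bc)² = (ac + bd)² + (ad − bc)²:
  89 · 89 = 7921: from (5² + 8²)(5² + 8²), take (5·5 − 8·8, 5·8 + 8·5) = (25 − 64, 40 + 40) = (-39, 80); dropping signs (only squares matter) gives (39, 80); check 39² + 80² = 1521 + 6400 = 7921 ✓.
  Scale by k = 2: (2·39, 2·80) = (78, 160).
Step 4: Order so x ≤ y and verify: 78² + 160² = 6084 + 25600 = 31684 = n. ✓

n = 31684 = 78² + 160² (one valid representation with x ≤ y).


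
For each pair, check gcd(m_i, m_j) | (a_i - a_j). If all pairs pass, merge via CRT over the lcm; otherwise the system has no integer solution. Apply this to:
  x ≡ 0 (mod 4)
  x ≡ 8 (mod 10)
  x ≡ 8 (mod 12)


Moduli 4, 10, 12 are not pairwise coprime, so CRT works modulo lcm(m_i) when all pairwise compatibility conditions hold.
Pairwise compatibility: gcd(m_i, m_j) must divide a_i - a_j for every pair.
Merge one congruence at a time:
  Start: x ≡ 0 (mod 4).
  Combine with x ≡ 8 (mod 10): gcd(4, 10) = 2; 8 - 0 = 8, which IS divisible by 2, so compatible.
    Write x = 0 + 4·t and substitute into x ≡ 8 (mod 10): 4·t ≡ 8 − 0 = 8 (mod 10).
    Divide the congruence (and modulus) by g = 2: 2·t ≡ 4 (mod 5).
    The inverse of 2 mod 5 is 3 (since 2·3 = 6 = 1·5 + 1), so t ≡ 3·4 = 12 ≡ 2 (mod 5).
    Then x = 0 + 4·2 = 8, valid modulo lcm(4, 10) = 20: x ≡ 8 (mod 20).
  Combine with x ≡ 8 (mod 12): gcd(20, 12) = 4; 8 - 8 = 0, which IS divisible by 4, so compatible.
    Write x = 8 + 20·t and substitute into x ≡ 8 (mod 12): 20·t ≡ 8 − 8 = 0 (mod 12).
    Divide the congruence (and modulus) by g = 4: 5·t ≡ 0 (mod 3).
    Reduce coefficients mod 3: 2·t ≡ 0 (mod 3).
    The inverse of 2 mod 3 is 2 (since 2·2 = 4 = 1·3 + 1), so t ≡ 2·0 = 0 ≡ 0 (mod 3).
    Then x = 8 + 20·0 = 8, valid modulo lcm(20, 12) = 60: x ≡ 8 (mod 60).
Verify: 8 mod 4 = 0, 8 mod 10 = 8, 8 mod 12 = 8.

x ≡ 8 (mod 60).


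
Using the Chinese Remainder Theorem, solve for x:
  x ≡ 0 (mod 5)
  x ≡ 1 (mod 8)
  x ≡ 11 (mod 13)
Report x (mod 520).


Moduli 5, 8, 13 are pairwise coprime; by CRT there is a unique solution modulo M = 5 · 8 · 13 = 520.
Solve pairwise, accumulating the modulus:
  Start with x ≡ 0 (mod 5).
  Combine with x ≡ 1 (mod 8): since gcd(5, 8) = 1, we get a unique residue mod 40.
    Write x = 0 + 5·t and substitute into x ≡ 1 (mod 8): 5·t ≡ 1 − 0 = 1 (mod 8).
    The inverse of 5 mod 8 is 5 (since 5·5 = 25 = 3·8 + 1), so t ≡ 5·1 = 5 ≡ 5 (mod 8).
    Then x = 0 + 5·5 = 25, valid modulo lcm(5, 8) = 40: x ≡ 25 (mod 40).
  Combine with x ≡ 11 (mod 13): since gcd(40, 13) = 1, we get a unique residue mod 520.
    Write x = 25 + 40·t and substitute into x ≡ 11 (mod 13): 40·t ≡ 11 − 25 = -14 (mod 13).
    Reduce coefficients mod 13: 1·t ≡ 12 (mod 13).
    So t ≡ 12 (mod 13).
    Then x = 25 + 40·12 = 505, valid modulo lcm(40, 13) = 520: x ≡ 505 (mod 520).
Verify: 505 mod 5 = 0 ✓, 505 mod 8 = 1 ✓, 505 mod 13 = 11 ✓.

x ≡ 505 (mod 520).


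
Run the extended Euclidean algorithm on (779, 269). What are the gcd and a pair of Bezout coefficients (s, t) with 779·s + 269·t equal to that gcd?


Euclidean algorithm on (779, 269) — divide until remainder is 0:
  779 = 2 · 269 + 241
  269 = 1 · 241 + 28
  241 = 8 · 28 + 17
  28 = 1 · 17 + 11
  17 = 1 · 11 + 6
  11 = 1 · 6 + 5
  6 = 1 · 5 + 1
  5 = 5 · 1 + 0
gcd(779, 269) = 1.
Track Bezout coefficients alongside the remainders: start with r₀ = 779 = a·1 + b·0 (s = 1, t = 0) and r₁ = 269 = a·0 + b·1 (s = 0, t = 1); each new remainder r_{k+1} = r_{k-1} − q_k·r_k inherits s_{k+1} = s_{k-1} − q_k·s_k, t_{k+1} = t_{k-1} − q_k·t_k, so r_k = a·s_k + b·t_k at every step:
  q = 2: r = 241, s = 1 − 2·0 = 1, t = 0 − 2·1 = -2  (check: 779·1 + 269·(-2) = 241)
  q = 1: r = 28, s = 0 − 1·1 = -1, t = 1 − 1·(-2) = 3  (check: 779·(-1) + 269·3 = 28)
  q = 8: r = 17, s = 1 − 8·(-1) = 9, t = -2 − 8·3 = -26  (check: 779·9 + 269·(-26) = 17)
  q = 1: r = 11, s = -1 − 1·9 = -10, t = 3 − 1·(-26) = 29  (check: 779·(-10) + 269·29 = 11)
  q = 1: r = 6, s = 9 − 1·(-10) = 19, t = -26 − 1·29 = -55  (check: 779·19 + 269·(-55) = 6)
  q = 1: r = 5, s = -10 − 1·19 = -29, t = 29 − 1·(-55) = 84  (check: 779·(-29) + 269·84 = 5)
  q = 1: r = 1, s = 19 − 1·(-29) = 48, t = -55 − 1·84 = -139  (check: 779·48 + 269·(-139) = 1)
The row with r = 1 (the gcd) gives the Bezout coefficients s = 48, t = -139.
Result: 779 · (48) + 269 · (-139) = 1.

gcd(779, 269) = 1; s = 48, t = -139 (check: 779·48 + 269·(-139) = 1).


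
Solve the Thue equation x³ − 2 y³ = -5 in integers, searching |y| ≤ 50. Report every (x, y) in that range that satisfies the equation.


The equation is x³ - 2y³ = -5. For fixed y, x³ = 2·y³ − 5, so a solution requires the RHS to be a perfect cube.
Strategy: iterate y from -50 to 50, compute RHS = 2·y³ − 5, and check whether it is a (positive or negative) perfect cube.
Check small values of y:
  y = 0: RHS = -5 is not a perfect cube.
  y = 1: RHS = -3 is not a perfect cube.
  y = -1: RHS = -7 is not a perfect cube.
  y = 2: RHS = 11 is not a perfect cube.
  y = -2: RHS = -21 is not a perfect cube.
  y = 3: RHS = 49 is not a perfect cube.
  y = -3: RHS = -59 is not a perfect cube.
Continuing the search up to |y| = 50 finds no solutions either.
No (x, y) in the scanned range satisfies the equation.

No integer solutions with |y| ≤ 50.


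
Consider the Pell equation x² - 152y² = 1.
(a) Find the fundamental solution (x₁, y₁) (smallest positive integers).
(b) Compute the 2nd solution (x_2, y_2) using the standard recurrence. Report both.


Step 1: Find the fundamental solution (x₁, y₁) of x² - 152y² = 1.
  Expand √152 as a continued fraction. a₀ = ⌊√152⌋ = 12; iterate m_{k+1} = d_k·a_k − m_k, d_{k+1} = (152 − m_{k+1}²)/d_k, a_{k+1} = ⌊(a₀ + m_{k+1})/d_{k+1}⌋ (starting m₀ = 0, d₀ = 1), with convergents p_k = a_k·p_{k-1} + p_{k-2}, q_k = a_k·q_{k-1} + q_{k-2} (p₋₁ = 1, q₋₁ = 0):
  k = 0: a₀ = 12; p₀/q₀ = 12/1; p₀² − 152·q₀² = 144 − 152 = -8.
  k = 1: m = 12, d = 8, a = ⌊(12 + 12)/8⌋ = 3; p/q = (3·12 + 1)/(3·1 + 0) = 37/3; p² − 152·q² = 1369 − 1368 = 1.
  The first convergent with p² − 152·q² = 1 gives the fundamental solution (x₁, y₁) = (37, 3).
Step 2: Apply the recurrence (x_{n+1}, y_{n+1}) = (x₁x_n + 152y₁y_n, x₁y_n + y₁x_n) repeatedly.
  From (x_1, y_1) = (37, 3): x_2 = 37·37 + 152·3·3 = 2737; y_2 = 37·3 + 3·37 = 222.
Step 3: Verify x_2² - 152·y_2² = 7491169 - 7491168 = 1 (should be 1). ✓

(x_1, y_1) = (37, 3); (x_2, y_2) = (2737, 222).


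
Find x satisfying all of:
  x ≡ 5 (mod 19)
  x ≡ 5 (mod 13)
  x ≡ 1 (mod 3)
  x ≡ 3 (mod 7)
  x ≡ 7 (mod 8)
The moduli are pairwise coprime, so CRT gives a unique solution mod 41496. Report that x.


Product of moduli M = 19 · 13 · 3 · 7 · 8 = 41496.
Merge one congruence at a time:
  Start: x ≡ 5 (mod 19).
  Combine with x ≡ 5 (mod 13); new modulus lcm = 247.
    Write x = 5 + 19·t and substitute into x ≡ 5 (mod 13): 19·t ≡ 5 − 5 = 0 (mod 13).
    Reduce coefficients mod 13: 6·t ≡ 0 (mod 13).
    The inverse of 6 mod 13 is 11 (since 6·11 = 66 = 5·13 + 1), so t ≡ 11·0 = 0 ≡ 0 (mod 13).
    Then x = 5 + 19·0 = 5, valid modulo lcm(19, 13) = 247: x ≡ 5 (mod 247).
  Combine with x ≡ 1 (mod 3); new modulus lcm = 741.
    Write x = 5 + 247·t and substitute into x ≡ 1 (mod 3): 247·t ≡ 1 − 5 = -4 (mod 3).
    Reduce coefficients mod 3: 1·t ≡ 2 (mod 3).
    So t ≡ 2 (mod 3).
    Then x = 5 + 247·2 = 499, valid modulo lcm(247, 3) = 741: x ≡ 499 (mod 741).
  Combine with x ≡ 3 (mod 7); new modulus lcm = 5187.
    Write x = 499 + 741·t and substitute into x ≡ 3 (mod 7): 741·t ≡ 3 − 499 = -496 (mod 7).
    Reduce coefficients mod 7: 6·t ≡ 1 (mod 7).
    The inverse of 6 mod 7 is 6 (since 6·6 = 36 = 5·7 + 1), so t ≡ 6·1 = 6 ≡ 6 (mod 7).
    Then x = 499 + 741·6 = 4945, valid modulo lcm(741, 7) = 5187: x ≡ 4945 (mod 5187).
  Combine with x ≡ 7 (mod 8); new modulus lcm = 41496.
    Write x = 4945 + 5187·t and substitute into x ≡ 7 (mod 8): 5187·t ≡ 7 − 4945 = -4938 (mod 8).
    Reduce coefficients mod 8: 3·t ≡ 6 (mod 8).
    The inverse of 3 mod 8 is 3 (since 3·3 = 9 = 1·8 + 1), so t ≡ 3·6 = 18 ≡ 2 (mod 8).
    Then x = 4945 + 5187·2 = 15319, valid modulo lcm(5187, 8) = 41496: x ≡ 15319 (mod 41496).
Verify against each original: 15319 mod 19 = 5, 15319 mod 13 = 5, 15319 mod 3 = 1, 15319 mod 7 = 3, 15319 mod 8 = 7.

x ≡ 15319 (mod 41496).


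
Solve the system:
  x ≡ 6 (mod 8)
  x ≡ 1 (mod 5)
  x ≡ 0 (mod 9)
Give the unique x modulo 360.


Moduli 8, 5, 9 are pairwise coprime; by CRT there is a unique solution modulo M = 8 · 5 · 9 = 360.
Solve pairwise, accumulating the modulus:
  Start with x ≡ 6 (mod 8).
  Combine with x ≡ 1 (mod 5): since gcd(8, 5) = 1, we get a unique residue mod 40.
    Write x = 6 + 8·t and substitute into x ≡ 1 (mod 5): 8·t ≡ 1 − 6 = -5 (mod 5).
    Reduce coefficients mod 5: 3·t ≡ 0 (mod 5).
    The inverse of 3 mod 5 is 2 (since 3·2 = 6 = 1·5 + 1), so t ≡ 2·0 = 0 ≡ 0 (mod 5).
    Then x = 6 + 8·0 = 6, valid modulo lcm(8, 5) = 40: x ≡ 6 (mod 40).
  Combine with x ≡ 0 (mod 9): since gcd(40, 9) = 1, we get a unique residue mod 360.
    Write x = 6 + 40·t and substitute into x ≡ 0 (mod 9): 40·t ≡ 0 − 6 = -6 (mod 9).
    Reduce coefficients mod 9: 4·t ≡ 3 (mod 9).
    The inverse of 4 mod 9 is 7 (since 4·7 = 28 = 3·9 + 1), so t ≡ 7·3 = 21 ≡ 3 (mod 9).
    Then x = 6 + 40·3 = 126, valid modulo lcm(40, 9) = 360: x ≡ 126 (mod 360).
Verify: 126 mod 8 = 6 ✓, 126 mod 5 = 1 ✓, 126 mod 9 = 0 ✓.

x ≡ 126 (mod 360).


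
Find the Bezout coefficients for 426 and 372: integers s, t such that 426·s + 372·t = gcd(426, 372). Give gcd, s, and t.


Euclidean algorithm on (426, 372) — divide until remainder is 0:
  426 = 1 · 372 + 54
  372 = 6 · 54 + 48
  54 = 1 · 48 + 6
  48 = 8 · 6 + 0
gcd(426, 372) = 6.
Track Bezout coefficients alongside the remainders: start with r₀ = 426 = a·1 + b·0 (s = 1, t = 0) and r₁ = 372 = a·0 + b·1 (s = 0, t = 1); each new remainder r_{k+1} = r_{k-1} − q_k·r_k inherits s_{k+1} = s_{k-1} − q_k·s_k, t_{k+1} = t_{k-1} − q_k·t_k, so r_k = a·s_k + b·t_k at every step:
  q = 1: r = 54, s = 1 − 1·0 = 1, t = 0 − 1·1 = -1  (check: 426·1 + 372·(-1) = 54)
  q = 6: r = 48, s = 0 − 6·1 = -6, t = 1 − 6·(-1) = 7  (check: 426·(-6) + 372·7 = 48)
  q = 1: r = 6, s = 1 − 1·(-6) = 7, t = -1 − 1·7 = -8  (check: 426·7 + 372·(-8) = 6)
The row with r = 6 (the gcd) gives the Bezout coefficients s = 7, t = -8.
Result: 426 · (7) + 372 · (-8) = 6.

gcd(426, 372) = 6; s = 7, t = -8 (check: 426·7 + 372·(-8) = 6).


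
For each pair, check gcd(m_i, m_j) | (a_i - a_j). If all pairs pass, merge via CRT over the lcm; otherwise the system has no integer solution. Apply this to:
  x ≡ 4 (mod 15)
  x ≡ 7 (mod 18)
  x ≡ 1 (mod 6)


Moduli 15, 18, 6 are not pairwise coprime, so CRT works modulo lcm(m_i) when all pairwise compatibility conditions hold.
Pairwise compatibility: gcd(m_i, m_j) must divide a_i - a_j for every pair.
Merge one congruence at a time:
  Start: x ≡ 4 (mod 15).
  Combine with x ≡ 7 (mod 18): gcd(15, 18) = 3; 7 - 4 = 3, which IS divisible by 3, so compatible.
    Write x = 4 + 15·t and substitute into x ≡ 7 (mod 18): 15·t ≡ 7 − 4 = 3 (mod 18).
    Divide the congruence (and modulus) by g = 3: 5·t ≡ 1 (mod 6).
    The inverse of 5 mod 6 is 5 (since 5·5 = 25 = 4·6 + 1), so t ≡ 5·1 = 5 ≡ 5 (mod 6).
    Then x = 4 + 15·5 = 79, valid modulo lcm(15, 18) = 90: x ≡ 79 (mod 90).
  Combine with x ≡ 1 (mod 6): gcd(90, 6) = 6; 1 - 79 = -78, which IS divisible by 6, so compatible.
    Write x = 79 + 90·t and substitute into x ≡ 1 (mod 6): 90·t ≡ 1 − 79 = -78 (mod 6).
    Divide the congruence (and modulus) by g = 6: 15·t ≡ -13 (mod 1).
    Modulo 1 every t works; take t = 0.
    Then x = 79 + 90·0 = 79, valid modulo lcm(90, 6) = 90: x ≡ 79 (mod 90).
Verify: 79 mod 15 = 4, 79 mod 18 = 7, 79 mod 6 = 1.

x ≡ 79 (mod 90).
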